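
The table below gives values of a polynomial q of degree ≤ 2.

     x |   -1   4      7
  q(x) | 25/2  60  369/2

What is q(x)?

Using the Lagrange interpolation formula with nodes -1, 4, 7:
  L_0(x) = (x - 4)(x - 7) / 40
  L_1(x) = (x + 1)(x - 7) / -15
  L_2(x) = (x + 1)(x - 4) / 24
Then q(x) = 25/2·L_0(x) + 60·L_1(x) + 369/2·L_2(x).
Expanding and collecting terms gives q(x) = 4x^2 - (5/2)x + 6.
Check: q(7) = 369/2. ✓

q(x) = 4x^2 - (5/2)x + 6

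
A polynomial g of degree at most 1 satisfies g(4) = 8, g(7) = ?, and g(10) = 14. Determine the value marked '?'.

On equispaced nodes a degree-1 polynomial has vanishing second forward difference, so
  g(4) - 2·g(7) + g(10) = 0.
Substituting the known values and solving for g(7):
  -2·g(7) = -22
  g(7) = 11.

11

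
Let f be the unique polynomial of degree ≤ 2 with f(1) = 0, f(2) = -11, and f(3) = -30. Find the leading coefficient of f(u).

-4

Write f(u) = au^2 + bu + c. Substituting each data point gives a linear system:
  a + b + c = 0
  4a + 2b + c = -11
  9a + 3b + c = -30
Solving the system yields a = -4, b = 1, c = 3.
So f(u) = -4u^2 + u + 3.
The leading coefficient is -4.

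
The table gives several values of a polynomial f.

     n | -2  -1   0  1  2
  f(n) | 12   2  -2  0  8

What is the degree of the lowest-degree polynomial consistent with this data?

Forward differences of the values at n = -2, -1, 0, 1, 2:
  f  : 12  2  -2  0  8
  Δ  : -10  -4  2  8
  Δ^2: 6  6  6
  Δ^3: 0  0
  Δ^4: 0
The second differences are constant (6) and nonzero, while all higher differences vanish, so the minimal degree is 2.

2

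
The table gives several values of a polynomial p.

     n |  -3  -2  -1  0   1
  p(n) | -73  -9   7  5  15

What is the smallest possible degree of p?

Forward differences of the values at n = -3, -2, -1, 0, 1:
  p  : -73  -9  7  5  15
  Δ  : 64  16  -2  10
  Δ^2: -48  -18  12
  Δ^3: 30  30
  Δ^4: 0
The third differences are constant (30) and nonzero, while all higher differences vanish, so the minimal degree is 3.

3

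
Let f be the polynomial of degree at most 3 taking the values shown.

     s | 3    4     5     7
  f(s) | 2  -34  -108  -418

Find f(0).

2

Write f(s) = as^3 + bs^2 + cs + d. Substituting each data point gives a linear system:
  27a + 9b + 3c + d = 2
  64a + 16b + 4c + d = -34
  125a + 25b + 5c + d = -108
  343a + 49b + 7c + d = -418
Solving the system yields a = -2, b = 5, c = 3, d = 2.
So f(s) = -2s^3 + 5s^2 + 3s + 2.
Then f(0) = 2.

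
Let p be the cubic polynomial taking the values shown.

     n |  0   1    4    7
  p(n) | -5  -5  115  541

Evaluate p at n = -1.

5

Using the Lagrange interpolation formula with nodes 0, 1, 4, 7:
  L_0(n) = (n - 1)(n - 4)(n - 7) / -28
  L_1(n) = n(n - 4)(n - 7) / 18
  L_2(n) = n(n - 1)(n - 7) / -36
  L_3(n) = n(n - 1)(n - 4) / 126
Then p(n) = -5·L_0(n) - 5·L_1(n) + 115·L_2(n) + 541·L_3(n).
Expanding and collecting terms gives p(n) = n^3 + 5n^2 - 6n - 5.
Evaluating at n = -1: p(-1) = 5.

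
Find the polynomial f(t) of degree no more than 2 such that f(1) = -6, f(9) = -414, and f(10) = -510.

Using the Lagrange interpolation formula with nodes 1, 9, 10:
  L_0(t) = (t - 9)(t - 10) / 72
  L_1(t) = (t - 1)(t - 10) / -8
  L_2(t) = (t - 1)(t - 9) / 9
Then f(t) = -6·L_0(t) - 414·L_1(t) - 510·L_2(t).
Expanding and collecting terms gives f(t) = -5t^2 - t.
Check: f(1) = -6. ✓

f(t) = -5t^2 - t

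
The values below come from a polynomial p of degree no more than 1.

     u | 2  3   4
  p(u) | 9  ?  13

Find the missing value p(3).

On equispaced nodes a degree-1 polynomial has vanishing second forward difference, so
  p(2) - 2·p(3) + p(4) = 0.
Substituting the known values and solving for p(3):
  -2·p(3) = -22
  p(3) = 11.

11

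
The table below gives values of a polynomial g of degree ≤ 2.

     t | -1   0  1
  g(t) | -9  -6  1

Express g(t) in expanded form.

Write g(t) = at^2 + bt + c. Substituting each data point gives a linear system:
  a - b + c = -9
  c = -6
  a + b + c = 1
Solving the system yields a = 2, b = 5, c = -6.
So g(t) = 2t² + 5t - 6.
Check: g(1) = 1. ✓

g(t) = 2t^2 + 5t - 6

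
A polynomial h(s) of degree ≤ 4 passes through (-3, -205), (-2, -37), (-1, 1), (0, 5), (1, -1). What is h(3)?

Forward differences of the values at s = -3, -2, -1, 0, 1:
  h  : -205  -37  1  5  -1
  Δ  : 168  38  4  -6
  Δ^2: -130  -34  -10
  Δ^3: 96  24
  Δ^4: -72
The fourth differences are constant, confirming degree 4.
Interpolating (Newton forward form) and evaluating at s = 3 gives h(3) = -307.

-307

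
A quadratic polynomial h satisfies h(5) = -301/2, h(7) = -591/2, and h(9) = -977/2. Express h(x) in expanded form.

h(x) = -6x^2 - (1/2)x + 2

Write h(x) = ax^2 + bx + c. Substituting each data point gives a linear system:
  25a + 5b + c = -301/2
  49a + 7b + c = -591/2
  81a + 9b + c = -977/2
Solving the system yields a = -6, b = -1/2, c = 2.
So h(x) = -6x^2 - (1/2)x + 2.
Check: h(7) = -591/2. ✓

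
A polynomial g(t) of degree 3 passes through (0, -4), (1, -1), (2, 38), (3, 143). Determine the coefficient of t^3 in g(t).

5

Write g(t) = at^3 + bt^2 + ct + d. Substituting each data point gives a linear system:
  d = -4
  a + b + c + d = -1
  8a + 4b + 2c + d = 38
  27a + 9b + 3c + d = 143
Solving the system yields a = 5, b = 3, c = -5, d = -4.
So g(t) = 5t³ + 3t² - 5t - 4.
The leading coefficient is 5.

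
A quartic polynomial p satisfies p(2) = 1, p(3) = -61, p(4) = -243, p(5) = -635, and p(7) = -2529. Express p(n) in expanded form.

p(n) = -n^4 - n^3 + 4n^2 + 2n + 5

Write p(n) = an^4 + bn^3 + cn^2 + dn + e. Substituting each data point gives a linear system:
  16a + 8b + 4c + 2d + e = 1
  81a + 27b + 9c + 3d + e = -61
  256a + 64b + 16c + 4d + e = -243
  625a + 125b + 25c + 5d + e = -635
  2401a + 343b + 49c + 7d + e = -2529
Solving the system yields a = -1, b = -1, c = 4, d = 2, e = 5.
So p(n) = -n^4 - n^3 + 4n^2 + 2n + 5.
Check: p(2) = 1. ✓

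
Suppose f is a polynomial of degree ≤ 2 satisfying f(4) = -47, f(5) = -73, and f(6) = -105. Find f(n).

f(n) = -3n^2 + n - 3

Using the Lagrange interpolation formula with nodes 4, 5, 6:
  L_0(n) = (n - 5)(n - 6) / 2
  L_1(n) = (n - 4)(n - 6) / -1
  L_2(n) = (n - 4)(n - 5) / 2
Then f(n) = -47·L_0(n) - 73·L_1(n) - 105·L_2(n).
Expanding and collecting terms gives f(n) = -3n² + n - 3.
Check: f(6) = -105. ✓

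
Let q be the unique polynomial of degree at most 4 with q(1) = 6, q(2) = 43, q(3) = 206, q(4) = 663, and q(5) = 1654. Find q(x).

Write q(x) = ax^4 + bx^3 + cx^2 + dx + e. Substituting each data point gives a linear system:
  a + b + c + d + e = 6
  16a + 8b + 4c + 2d + e = 43
  81a + 27b + 9c + 3d + e = 206
  256a + 64b + 16c + 4d + e = 663
  625a + 125b + 25c + 5d + e = 1654
Solving the system yields a = 3, b = -2, c = 0, d = 6, e = -1.
So q(x) = 3x^4 - 2x^3 + 6x - 1.
Check: q(2) = 43. ✓

q(x) = 3x^4 - 2x^3 + 6x - 1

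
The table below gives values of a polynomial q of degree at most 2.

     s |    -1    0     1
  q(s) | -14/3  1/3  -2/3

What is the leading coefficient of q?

-3

Write q(s) = as^2 + bs + c. Substituting each data point gives a linear system:
  a - b + c = -14/3
  c = 1/3
  a + b + c = -2/3
Solving the system yields a = -3, b = 2, c = 1/3.
So q(s) = -3s^2 + 2s + 1/3.
The leading coefficient is -3.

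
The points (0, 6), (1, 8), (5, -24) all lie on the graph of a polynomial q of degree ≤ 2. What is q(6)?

Using the Lagrange interpolation formula with nodes 0, 1, 5:
  L_0(u) = (u - 1)(u - 5) / 5
  L_1(u) = u(u - 5) / -4
  L_2(u) = u(u - 1) / 20
Then q(u) = 6·L_0(u) + 8·L_1(u) - 24·L_2(u).
Expanding and collecting terms gives q(u) = -2u^2 + 4u + 6.
Evaluating at u = 6: q(6) = -42.

-42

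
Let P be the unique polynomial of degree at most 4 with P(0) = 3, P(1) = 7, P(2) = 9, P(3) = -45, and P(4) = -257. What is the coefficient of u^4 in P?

Write P(u) = au^4 + bu^3 + cu^2 + du + e. Substituting each data point gives a linear system:
  e = 3
  a + b + c + d + e = 7
  16a + 8b + 4c + 2d + e = 9
  81a + 27b + 9c + 3d + e = -45
  256a + 64b + 16c + 4d + e = -257
Solving the system yields a = -2, b = 3, c = 4, d = -1, e = 3.
So P(u) = -2u^4 + 3u^3 + 4u^2 - u + 3.
The leading coefficient is -2.

-2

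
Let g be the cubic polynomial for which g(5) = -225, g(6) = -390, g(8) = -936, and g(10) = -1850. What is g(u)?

Write g(u) = au^3 + bu^2 + cu + d. Substituting each data point gives a linear system:
  125a + 25b + 5c + d = -225
  216a + 36b + 6c + d = -390
  512a + 64b + 8c + d = -936
  1000a + 100b + 10c + d = -1850
Solving the system yields a = -2, b = 2, c = -5, d = 0.
So g(u) = -2u³ + 2u² - 5u.
Check: g(5) = -225. ✓

g(u) = -2u^3 + 2u^2 - 5u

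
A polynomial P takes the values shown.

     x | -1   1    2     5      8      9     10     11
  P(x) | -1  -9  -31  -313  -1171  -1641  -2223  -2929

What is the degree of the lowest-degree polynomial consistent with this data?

3

Divided differences on the nodes -1, 1, 2, 5, 8, 9, 10, 11:
  order 0: -1  -9  -31  -313  -1171  -1641  -2223  -2929
  order 1: -4  -22  -94  -286  -470  -582  -706
  order 2: -6  -18  -32  -46  -56  -62
  order 3: -2  -2  -2  -2  -2
  order 4: 0  0  0  0
  order 5: 0  0  0
  order 6: 0  0
  order 7: 0
The order-3 divided differences are all -2 (nonzero) and every higher order vanishes, so the data lies on a polynomial of degree exactly 3.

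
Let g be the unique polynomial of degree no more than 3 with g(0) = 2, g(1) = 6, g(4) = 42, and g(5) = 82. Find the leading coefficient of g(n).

1

Write g(n) = an^3 + bn^2 + cn + d. Substituting each data point gives a linear system:
  d = 2
  a + b + c + d = 6
  64a + 16b + 4c + d = 42
  125a + 25b + 5c + d = 82
Solving the system yields a = 1, b = -3, c = 6, d = 2.
So g(n) = n³ - 3n² + 6n + 2.
The leading coefficient is 1.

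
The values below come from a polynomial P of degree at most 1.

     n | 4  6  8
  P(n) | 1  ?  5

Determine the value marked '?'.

3

The 2 known points determine the degree-1 polynomial uniquely.
Write P(n) = an + b. Substituting each data point gives a linear system:
  4a + b = 1
  8a + b = 5
Solving the system yields a = 1, b = -3.
So P(n) = n - 3.
Then P(6) = 3.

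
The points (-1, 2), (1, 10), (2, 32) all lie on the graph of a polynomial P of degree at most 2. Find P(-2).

Using the Lagrange interpolation formula with nodes -1, 1, 2:
  L_0(s) = (s - 1)(s - 2) / 6
  L_1(s) = (s + 1)(s - 2) / -2
  L_2(s) = (s + 1)(s - 1) / 3
Then P(s) = 2·L_0(s) + 10·L_1(s) + 32·L_2(s).
Expanding and collecting terms gives P(s) = 6s² + 4s.
Evaluating at s = -2: P(-2) = 16.

16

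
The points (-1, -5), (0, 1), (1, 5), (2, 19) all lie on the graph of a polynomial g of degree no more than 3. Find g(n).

g(n) = 2n^3 - n^2 + 3n + 1

Using the Lagrange interpolation formula with nodes -1, 0, 1, 2:
  L_0(n) = n(n - 1)(n - 2) / -6
  L_1(n) = (n + 1)(n - 1)(n - 2) / 2
  L_2(n) = (n + 1)n(n - 2) / -2
  L_3(n) = (n + 1)n(n - 1) / 6
Then g(n) = -5·L_0(n) + 1·L_1(n) + 5·L_2(n) + 19·L_3(n).
Expanding and collecting terms gives g(n) = 2n^3 - n^2 + 3n + 1.
Check: g(0) = 1. ✓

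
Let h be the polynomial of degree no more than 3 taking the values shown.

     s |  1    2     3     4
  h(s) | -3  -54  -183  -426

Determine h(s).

h(s) = -6s^3 - 3s^2 + 6

Write h(s) = as^3 + bs^2 + cs + d. Substituting each data point gives a linear system:
  a + b + c + d = -3
  8a + 4b + 2c + d = -54
  27a + 9b + 3c + d = -183
  64a + 16b + 4c + d = -426
Solving the system yields a = -6, b = -3, c = 0, d = 6.
So h(s) = -6s^3 - 3s^2 + 6.
Check: h(4) = -426. ✓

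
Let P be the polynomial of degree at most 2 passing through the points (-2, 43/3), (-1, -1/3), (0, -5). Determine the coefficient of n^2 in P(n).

5

Write P(n) = an^2 + bn + c. Substituting each data point gives a linear system:
  4a - 2b + c = 43/3
  a - b + c = -1/3
  c = -5
Solving the system yields a = 5, b = 1/3, c = -5.
So P(n) = 5n^2 + (1/3)n - 5.
The leading coefficient is 5.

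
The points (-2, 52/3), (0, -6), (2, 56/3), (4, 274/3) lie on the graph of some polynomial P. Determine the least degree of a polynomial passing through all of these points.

2

Forward differences of the values at t = -2, 0, 2, 4:
  P  : 52/3  -6  56/3  274/3
  Δ  : -70/3  74/3  218/3
  Δ^2: 48  48
  Δ^3: 0
The second differences are constant (48) and nonzero, while all higher differences vanish, so the minimal degree is 2.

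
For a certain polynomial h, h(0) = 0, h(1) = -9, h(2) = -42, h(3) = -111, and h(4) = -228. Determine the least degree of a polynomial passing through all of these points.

Forward differences of the values at n = 0, 1, 2, 3, 4:
  h  : 0  -9  -42  -111  -228
  Δ  : -9  -33  -69  -117
  Δ^2: -24  -36  -48
  Δ^3: -12  -12
  Δ^4: 0
The third differences are constant (-12) and nonzero, while all higher differences vanish, so the minimal degree is 3.

3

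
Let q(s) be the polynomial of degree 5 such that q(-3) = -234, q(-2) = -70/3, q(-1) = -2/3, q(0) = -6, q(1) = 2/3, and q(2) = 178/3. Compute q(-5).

Forward differences of the values at s = -3, -2, -1, 0, 1, 2:
  q  : -234  -70/3  -2/3  -6  2/3  178/3
  Δ  : 632/3  68/3  -16/3  20/3  176/3
  Δ^2: -188  -28  12  52
  Δ^3: 160  40  40
  Δ^4: -120  0
  Δ^5: 120
The fifth differences are constant, confirming degree 5.
Interpolating (Newton forward form) and evaluating at s = -5 gives q(-5) = -9538/3.

-9538/3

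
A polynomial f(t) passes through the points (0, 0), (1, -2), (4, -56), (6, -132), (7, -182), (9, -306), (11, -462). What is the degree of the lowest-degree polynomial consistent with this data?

2

Divided differences on the nodes 0, 1, 4, 6, 7, 9, 11:
  order 0: 0  -2  -56  -132  -182  -306  -462
  order 1: -2  -18  -38  -50  -62  -78
  order 2: -4  -4  -4  -4  -4
  order 3: 0  0  0  0
  order 4: 0  0  0
  order 5: 0  0
  order 6: 0
The order-2 divided differences are all -4 (nonzero) and every higher order vanishes, so the data lies on a polynomial of degree exactly 2.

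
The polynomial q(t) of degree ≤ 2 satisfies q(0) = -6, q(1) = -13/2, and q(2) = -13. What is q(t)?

q(t) = -3t^2 + (5/2)t - 6

Using the Lagrange interpolation formula with nodes 0, 1, 2:
  L_0(t) = (t - 1)(t - 2) / 2
  L_1(t) = t(t - 2) / -1
  L_2(t) = t(t - 1) / 2
Then q(t) = -6·L_0(t) - 13/2·L_1(t) - 13·L_2(t).
Expanding and collecting terms gives q(t) = -3t^2 + (5/2)t - 6.
Check: q(1) = -13/2. ✓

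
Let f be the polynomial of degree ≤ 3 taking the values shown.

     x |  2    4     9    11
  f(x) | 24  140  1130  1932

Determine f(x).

f(x) = x^3 + 5x^2 - 4

Write f(x) = ax^3 + bx^2 + cx + d. Substituting each data point gives a linear system:
  8a + 4b + 2c + d = 24
  64a + 16b + 4c + d = 140
  729a + 81b + 9c + d = 1130
  1331a + 121b + 11c + d = 1932
Solving the system yields a = 1, b = 5, c = 0, d = -4.
So f(x) = x^3 + 5x^2 - 4.
Check: f(4) = 140. ✓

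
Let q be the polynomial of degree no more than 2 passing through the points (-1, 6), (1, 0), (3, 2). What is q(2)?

0

Write q(x) = ax^2 + bx + c. Substituting each data point gives a linear system:
  a - b + c = 6
  a + b + c = 0
  9a + 3b + c = 2
Solving the system yields a = 1, b = -3, c = 2.
So q(x) = x² - 3x + 2.
Then q(2) = 0.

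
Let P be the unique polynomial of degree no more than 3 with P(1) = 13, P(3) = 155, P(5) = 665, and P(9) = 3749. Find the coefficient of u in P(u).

2

Write P(u) = au^3 + bu^2 + cu + d. Substituting each data point gives a linear system:
  a + b + c + d = 13
  27a + 9b + 3c + d = 155
  125a + 25b + 5c + d = 665
  729a + 81b + 9c + d = 3749
Solving the system yields a = 5, b = 1, c = 2, d = 5.
So P(u) = 5u^3 + u^2 + 2u + 5.
The coefficient of u is 2.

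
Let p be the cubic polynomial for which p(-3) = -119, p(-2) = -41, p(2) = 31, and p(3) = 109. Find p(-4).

Write p(t) = at^3 + bt^2 + ct + d. Substituting each data point gives a linear system:
  -27a + 9b - 3c + d = -119
  -8a + 4b - 2c + d = -41
  8a + 4b + 2c + d = 31
  27a + 9b + 3c + d = 109
Solving the system yields a = 4, b = 0, c = 2, d = -5.
So p(t) = 4t^3 + 2t - 5.
Then p(-4) = -269.

-269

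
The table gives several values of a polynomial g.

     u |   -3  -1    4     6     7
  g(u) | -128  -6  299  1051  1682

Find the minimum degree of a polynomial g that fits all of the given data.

Divided differences on the nodes -3, -1, 4, 6, 7:
  order 0: -128  -6  299  1051  1682
  order 1: 61  61  376  631
  order 2: 0  45  85
  order 3: 5  5
  order 4: 0
The order-3 divided differences are all 5 (nonzero) and every higher order vanishes, so the data lies on a polynomial of degree exactly 3.

3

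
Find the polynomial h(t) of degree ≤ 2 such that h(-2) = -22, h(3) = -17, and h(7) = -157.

Write h(t) = at^2 + bt + c. Substituting each data point gives a linear system:
  4a - 2b + c = -22
  9a + 3b + c = -17
  49a + 7b + c = -157
Solving the system yields a = -4, b = 5, c = 4.
So h(t) = -4t^2 + 5t + 4.
Check: h(7) = -157. ✓

h(t) = -4t^2 + 5t + 4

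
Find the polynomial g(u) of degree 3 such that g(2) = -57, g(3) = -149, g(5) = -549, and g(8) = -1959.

g(u) = -3u^3 - 6u^2 - 5u + 1

Write g(u) = au^3 + bu^2 + cu + d. Substituting each data point gives a linear system:
  8a + 4b + 2c + d = -57
  27a + 9b + 3c + d = -149
  125a + 25b + 5c + d = -549
  512a + 64b + 8c + d = -1959
Solving the system yields a = -3, b = -6, c = -5, d = 1.
So g(u) = -3u^3 - 6u^2 - 5u + 1.
Check: g(8) = -1959. ✓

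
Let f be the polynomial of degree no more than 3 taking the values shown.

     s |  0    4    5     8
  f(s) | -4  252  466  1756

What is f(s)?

f(s) = 3s^3 + 3s^2 + 4s - 4

Write f(s) = as^3 + bs^2 + cs + d. Substituting each data point gives a linear system:
  d = -4
  64a + 16b + 4c + d = 252
  125a + 25b + 5c + d = 466
  512a + 64b + 8c + d = 1756
Solving the system yields a = 3, b = 3, c = 4, d = -4.
So f(s) = 3s^3 + 3s^2 + 4s - 4.
Check: f(5) = 466. ✓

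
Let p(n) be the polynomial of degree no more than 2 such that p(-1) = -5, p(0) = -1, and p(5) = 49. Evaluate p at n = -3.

-7

Using the Lagrange interpolation formula with nodes -1, 0, 5:
  L_0(n) = n(n - 5) / 6
  L_1(n) = (n + 1)(n - 5) / -5
  L_2(n) = (n + 1)n / 30
Then p(n) = -5·L_0(n) - 1·L_1(n) + 49·L_2(n).
Expanding and collecting terms gives p(n) = n^2 + 5n - 1.
Evaluating at n = -3: p(-3) = -7.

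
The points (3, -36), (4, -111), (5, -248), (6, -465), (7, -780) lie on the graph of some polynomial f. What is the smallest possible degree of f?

3

Forward differences of the values at s = 3, 4, 5, 6, 7:
  f  : -36  -111  -248  -465  -780
  Δ  : -75  -137  -217  -315
  Δ^2: -62  -80  -98
  Δ^3: -18  -18
  Δ^4: 0
The third differences are constant (-18) and nonzero, while all higher differences vanish, so the minimal degree is 3.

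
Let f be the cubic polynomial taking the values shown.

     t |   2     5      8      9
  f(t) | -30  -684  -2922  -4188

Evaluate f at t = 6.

-1206

Write f(t) = at^3 + bt^2 + ct + d. Substituting each data point gives a linear system:
  8a + 4b + 2c + d = -30
  125a + 25b + 5c + d = -684
  512a + 64b + 8c + d = -2922
  729a + 81b + 9c + d = -4188
Solving the system yields a = -6, b = 2, c = 2, d = 6.
So f(t) = -6t^3 + 2t^2 + 2t + 6.
Then f(6) = -1206.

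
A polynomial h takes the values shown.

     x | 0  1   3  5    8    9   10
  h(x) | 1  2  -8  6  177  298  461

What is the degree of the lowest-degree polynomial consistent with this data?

3

Divided differences on the nodes 0, 1, 3, 5, 8, 9, 10:
  order 0: 1  2  -8  6  177  298  461
  order 1: 1  -5  7  57  121  163
  order 2: -2  3  10  16  21
  order 3: 1  1  1  1
  order 4: 0  0  0
  order 5: 0  0
  order 6: 0
The order-3 divided differences are all 1 (nonzero) and every higher order vanishes, so the data lies on a polynomial of degree exactly 3.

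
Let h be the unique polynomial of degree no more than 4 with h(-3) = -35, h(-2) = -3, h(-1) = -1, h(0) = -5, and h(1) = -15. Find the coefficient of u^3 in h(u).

Write h(u) = au^4 + bu^3 + cu^2 + du + e. Substituting each data point gives a linear system:
  81a - 27b + 9c - 3d + e = -35
  16a - 8b + 4c - 2d + e = -3
  a - b + c - d + e = -1
  e = -5
  a + b + c + d + e = -15
Solving the system yields a = -1, b = -2, c = -2, d = -5, e = -5.
So h(u) = -u^4 - 2u^3 - 2u^2 - 5u - 5.
The coefficient of u^3 is -2.

-2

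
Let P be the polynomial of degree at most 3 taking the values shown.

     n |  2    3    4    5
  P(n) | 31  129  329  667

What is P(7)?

1901

Using the Lagrange interpolation formula with nodes 2, 3, 4, 5:
  L_0(n) = (n - 3)(n - 4)(n - 5) / -6
  L_1(n) = (n - 2)(n - 4)(n - 5) / 2
  L_2(n) = (n - 2)(n - 3)(n - 5) / -2
  L_3(n) = (n - 2)(n - 3)(n - 4) / 6
Then P(n) = 31·L_0(n) + 129·L_1(n) + 329·L_2(n) + 667·L_3(n).
Expanding and collecting terms gives P(n) = 6n^3 - 3n^2 - n - 3.
Evaluating at n = 7: P(7) = 1901.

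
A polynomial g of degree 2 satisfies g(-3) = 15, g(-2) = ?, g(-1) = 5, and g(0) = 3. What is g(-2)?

9

The 3 known points determine the degree-2 polynomial uniquely.
Write g(u) = au^2 + bu + c. Substituting each data point gives a linear system:
  9a - 3b + c = 15
  a - b + c = 5
  c = 3
Solving the system yields a = 1, b = -1, c = 3.
So g(u) = u² - u + 3.
Then g(-2) = 9.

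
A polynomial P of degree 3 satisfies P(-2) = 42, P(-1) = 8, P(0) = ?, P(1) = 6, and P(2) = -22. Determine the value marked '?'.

6

The 4 known points determine the degree-3 polynomial uniquely.
Write P(u) = au^3 + bu^2 + cu + d. Substituting each data point gives a linear system:
  -8a + 4b - 2c + d = 42
  -a + b - c + d = 8
  a + b + c + d = 6
  8a + 4b + 2c + d = -22
Solving the system yields a = -5, b = 1, c = 4, d = 6.
So P(u) = -5u³ + u² + 4u + 6.
Then P(0) = 6.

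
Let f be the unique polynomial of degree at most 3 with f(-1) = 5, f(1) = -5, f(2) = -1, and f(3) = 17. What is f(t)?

f(t) = t^3 + t^2 - 6t - 1

Write f(t) = at^3 + bt^2 + ct + d. Substituting each data point gives a linear system:
  -a + b - c + d = 5
  a + b + c + d = -5
  8a + 4b + 2c + d = -1
  27a + 9b + 3c + d = 17
Solving the system yields a = 1, b = 1, c = -6, d = -1.
So f(t) = t³ + t² - 6t - 1.
Check: f(2) = -1. ✓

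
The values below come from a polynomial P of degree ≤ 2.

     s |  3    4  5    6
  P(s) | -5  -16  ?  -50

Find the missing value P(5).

-31

On equispaced nodes a degree-2 polynomial has vanishing third forward difference, so
  - P(3) + 3·P(4) - 3·P(5) + P(6) = 0.
Substituting the known values and solving for P(5):
  -3·P(5) = 93
  P(5) = -31.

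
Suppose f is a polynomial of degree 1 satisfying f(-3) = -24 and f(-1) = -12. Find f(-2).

-18

Using the Lagrange interpolation formula with nodes -3, -1:
  L_0(t) = (t + 1) / -2
  L_1(t) = (t + 3) / 2
Then f(t) = -24·L_0(t) - 12·L_1(t).
Expanding and collecting terms gives f(t) = 6t - 6.
Evaluating at t = -2: f(-2) = -18.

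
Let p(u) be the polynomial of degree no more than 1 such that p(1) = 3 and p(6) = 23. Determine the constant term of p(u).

-1

Write p(u) = au + b. Substituting each data point gives a linear system:
  a + b = 3
  6a + b = 23
Solving the system yields a = 4, b = -1.
So p(u) = 4u - 1.
The constant term is -1.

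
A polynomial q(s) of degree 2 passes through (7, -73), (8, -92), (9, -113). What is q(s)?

Write q(s) = as^2 + bs + c. Substituting each data point gives a linear system:
  49a + 7b + c = -73
  64a + 8b + c = -92
  81a + 9b + c = -113
Solving the system yields a = -1, b = -4, c = 4.
So q(s) = -s^2 - 4s + 4.
Check: q(9) = -113. ✓

q(s) = -s^2 - 4s + 4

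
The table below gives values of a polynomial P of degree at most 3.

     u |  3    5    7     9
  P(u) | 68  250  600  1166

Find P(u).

Write P(u) = au^3 + bu^2 + cu + d. Substituting each data point gives a linear system:
  27a + 9b + 3c + d = 68
  125a + 25b + 5c + d = 250
  343a + 49b + 7c + d = 600
  729a + 81b + 9c + d = 1166
Solving the system yields a = 1, b = 6, c = -6, d = 5.
So P(u) = u³ + 6u² - 6u + 5.
Check: P(3) = 68. ✓

P(u) = u^3 + 6u^2 - 6u + 5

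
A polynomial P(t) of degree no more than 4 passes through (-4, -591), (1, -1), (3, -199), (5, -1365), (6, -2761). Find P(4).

Using the Lagrange interpolation formula with nodes -4, 1, 3, 5, 6:
  L_0(t) = (t - 1)(t - 3)(t - 5)(t - 6) / 3150
  L_1(t) = (t + 4)(t - 3)(t - 5)(t - 6) / -200
  L_2(t) = (t + 4)(t - 1)(t - 5)(t - 6) / 84
  L_3(t) = (t + 4)(t - 1)(t - 3)(t - 6) / -72
  L_4(t) = (t + 4)(t - 1)(t - 3)(t - 5) / 150
Then P(t) = -591·L_0(t) - 1·L_1(t) - 199·L_2(t) - 1365·L_3(t) - 2761·L_4(t).
Expanding and collecting terms gives P(t) = -2t^4 - 5t^2 + t + 5.
Evaluating at t = 4: P(4) = -583.

-583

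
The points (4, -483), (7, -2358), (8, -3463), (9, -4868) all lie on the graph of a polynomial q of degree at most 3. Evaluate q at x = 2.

-73

Using the Lagrange interpolation formula with nodes 4, 7, 8, 9:
  L_0(x) = (x - 7)(x - 8)(x - 9) / -60
  L_1(x) = (x - 4)(x - 8)(x - 9) / 6
  L_2(x) = (x - 4)(x - 7)(x - 9) / -4
  L_3(x) = (x - 4)(x - 7)(x - 8) / 10
Then q(x) = -483·L_0(x) - 2358·L_1(x) - 3463·L_2(x) - 4868·L_3(x).
Expanding and collecting terms gives q(x) = -6x^3 - 6x^2 - x + 1.
Evaluating at x = 2: q(2) = -73.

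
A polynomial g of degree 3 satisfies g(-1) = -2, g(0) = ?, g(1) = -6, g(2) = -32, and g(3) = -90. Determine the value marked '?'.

On equispaced nodes a degree-3 polynomial has vanishing fourth forward difference, so
  g(-1) - 4·g(0) + 6·g(1) - 4·g(2) + g(3) = 0.
Substituting the known values and solving for g(0):
  -4·g(0) = 0
  g(0) = 0.

0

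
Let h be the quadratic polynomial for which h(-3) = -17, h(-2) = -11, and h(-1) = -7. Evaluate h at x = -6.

Forward differences of the values at x = -3, -2, -1:
  h  : -17  -11  -7
  Δ  : 6  4
  Δ^2: -2
The second differences are constant, confirming degree 2.
Interpolating (Newton forward form) and evaluating at x = -6 gives h(-6) = -47.

-47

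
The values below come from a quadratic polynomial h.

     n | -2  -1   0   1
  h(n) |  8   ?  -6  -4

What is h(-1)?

-2

The 3 known points determine the degree-2 polynomial uniquely.
Write h(n) = an^2 + bn + c. Substituting each data point gives a linear system:
  4a - 2b + c = 8
  c = -6
  a + b + c = -4
Solving the system yields a = 3, b = -1, c = -6.
So h(n) = 3n² - n - 6.
Then h(-1) = -2.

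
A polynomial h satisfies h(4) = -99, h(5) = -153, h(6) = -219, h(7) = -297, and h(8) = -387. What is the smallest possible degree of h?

2

Forward differences of the values at s = 4, 5, 6, 7, 8:
  h  : -99  -153  -219  -297  -387
  Δ  : -54  -66  -78  -90
  Δ^2: -12  -12  -12
  Δ^3: 0  0
  Δ^4: 0
The second differences are constant (-12) and nonzero, while all higher differences vanish, so the minimal degree is 2.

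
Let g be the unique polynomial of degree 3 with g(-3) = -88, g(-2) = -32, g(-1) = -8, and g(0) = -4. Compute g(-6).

-568

Write g(x) = ax^3 + bx^2 + cx + d. Substituting each data point gives a linear system:
  -27a + 9b - 3c + d = -88
  -8a + 4b - 2c + d = -32
  -a + b - c + d = -8
  d = -4
Solving the system yields a = 2, b = -4, c = -2, d = -4.
So g(x) = 2x³ - 4x² - 2x - 4.
Then g(-6) = -568.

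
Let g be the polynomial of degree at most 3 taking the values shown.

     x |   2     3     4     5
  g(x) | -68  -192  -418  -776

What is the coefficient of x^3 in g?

Write g(x) = ax^3 + bx^2 + cx + d. Substituting each data point gives a linear system:
  8a + 4b + 2c + d = -68
  27a + 9b + 3c + d = -192
  64a + 16b + 4c + d = -418
  125a + 25b + 5c + d = -776
Solving the system yields a = -5, b = -6, c = 1, d = -6.
So g(x) = -5x³ - 6x² + x - 6.
The leading coefficient is -5.

-5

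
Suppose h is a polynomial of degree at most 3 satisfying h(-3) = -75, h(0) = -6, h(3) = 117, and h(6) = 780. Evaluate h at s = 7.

Using the Lagrange interpolation formula with nodes -3, 0, 3, 6:
  L_0(s) = s(s - 3)(s - 6) / -162
  L_1(s) = (s + 3)(s - 3)(s - 6) / 54
  L_2(s) = (s + 3)s(s - 6) / -54
  L_3(s) = (s + 3)s(s - 3) / 162
Then h(s) = -75·L_0(s) - 6·L_1(s) + 117·L_2(s) + 780·L_3(s).
Expanding and collecting terms gives h(s) = 3s^3 + 3s^2 + 5s - 6.
Evaluating at s = 7: h(7) = 1205.

1205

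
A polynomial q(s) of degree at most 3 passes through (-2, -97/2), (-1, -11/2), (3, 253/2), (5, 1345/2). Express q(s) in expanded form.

Using the Lagrange interpolation formula with nodes -2, -1, 3, 5:
  L_0(s) = (s + 1)(s - 3)(s - 5) / -35
  L_1(s) = (s + 2)(s - 3)(s - 5) / 24
  L_2(s) = (s + 2)(s + 1)(s - 5) / -40
  L_3(s) = (s + 2)(s + 1)(s - 3) / 84
Then q(s) = -97/2·L_0(s) - 11/2·L_1(s) + 253/2·L_2(s) + 1345/2·L_3(s).
Expanding and collecting terms gives q(s) = 6s^3 - 2s^2 - 5s - 5/2.
Check: q(-2) = -97/2. ✓

q(s) = 6s^3 - 2s^2 - 5s - 5/2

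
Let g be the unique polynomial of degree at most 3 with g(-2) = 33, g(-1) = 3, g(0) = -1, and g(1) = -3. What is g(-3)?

Forward differences of the values at u = -2, -1, 0, 1:
  g  : 33  3  -1  -3
  Δ  : -30  -4  -2
  Δ^2: 26  2
  Δ^3: -24
The third differences are constant, confirming degree 3.
Interpolating (Newton forward form) and evaluating at u = -3 gives g(-3) = 113.

113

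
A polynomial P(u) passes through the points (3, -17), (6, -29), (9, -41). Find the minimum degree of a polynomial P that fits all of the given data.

1

Forward differences of the values at u = 3, 6, 9:
  P  : -17  -29  -41
  Δ  : -12  -12
  Δ^2: 0
The first differences are constant (-12) and nonzero, while all higher differences vanish, so the minimal degree is 1.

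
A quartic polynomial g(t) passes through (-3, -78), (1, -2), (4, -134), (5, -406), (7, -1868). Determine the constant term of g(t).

Write g(t) = at^4 + bt^3 + ct^2 + dt + e. Substituting each data point gives a linear system:
  81a - 27b + 9c - 3d + e = -78
  a + b + c + d + e = -2
  256a + 64b + 16c + 4d + e = -134
  625a + 125b + 25c + 5d + e = -406
  2401a + 343b + 49c + 7d + e = -1868
Solving the system yields a = -1, b = 1, c = 4, d = 0, e = -6.
So g(t) = -t^4 + t^3 + 4t^2 - 6.
The constant term is -6.

-6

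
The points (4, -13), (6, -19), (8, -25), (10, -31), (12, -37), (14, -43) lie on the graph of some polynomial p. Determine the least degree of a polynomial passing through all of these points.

1

Forward differences of the values at n = 4, 6, 8, 10, 12, 14:
  p  : -13  -19  -25  -31  -37  -43
  Δ  : -6  -6  -6  -6  -6
  Δ^2: 0  0  0  0
  Δ^3: 0  0  0
  Δ^4: 0  0
  Δ^5: 0
The first differences are constant (-6) and nonzero, while all higher differences vanish, so the minimal degree is 1.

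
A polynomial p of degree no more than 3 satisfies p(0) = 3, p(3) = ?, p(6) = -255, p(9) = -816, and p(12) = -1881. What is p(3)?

-36

On equispaced nodes a degree-3 polynomial has vanishing fourth forward difference, so
  p(0) - 4·p(3) + 6·p(6) - 4·p(9) + p(12) = 0.
Substituting the known values and solving for p(3):
  -4·p(3) = 144
  p(3) = -36.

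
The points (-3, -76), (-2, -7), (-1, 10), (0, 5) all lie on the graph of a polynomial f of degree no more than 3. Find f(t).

Write f(t) = at^3 + bt^2 + ct + d. Substituting each data point gives a linear system:
  -27a + 9b - 3c + d = -76
  -8a + 4b - 2c + d = -7
  -a + b - c + d = 10
  d = 5
Solving the system yields a = 5, b = 4, c = -6, d = 5.
So f(t) = 5t^3 + 4t^2 - 6t + 5.
Check: f(-3) = -76. ✓

f(t) = 5t^3 + 4t^2 - 6t + 5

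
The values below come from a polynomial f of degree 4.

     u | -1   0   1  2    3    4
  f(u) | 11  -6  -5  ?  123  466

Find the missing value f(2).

14

On equispaced nodes a degree-4 polynomial has vanishing fifth forward difference, so
  - f(-1) + 5·f(0) - 10·f(1) + 10·f(2) - 5·f(3) + f(4) = 0.
Substituting the known values and solving for f(2):
  10·f(2) = 140
  f(2) = 14.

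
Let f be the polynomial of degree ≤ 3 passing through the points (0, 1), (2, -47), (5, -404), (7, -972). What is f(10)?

Using the Lagrange interpolation formula with nodes 0, 2, 5, 7:
  L_0(t) = (t - 2)(t - 5)(t - 7) / -70
  L_1(t) = t(t - 5)(t - 7) / 30
  L_2(t) = t(t - 2)(t - 7) / -30
  L_3(t) = t(t - 2)(t - 5) / 70
Then f(t) = 1·L_0(t) - 47·L_1(t) - 404·L_2(t) - 972·L_3(t).
Expanding and collecting terms gives f(t) = -2t^3 - 5t^2 - 6t + 1.
Evaluating at t = 10: f(10) = -2559.

-2559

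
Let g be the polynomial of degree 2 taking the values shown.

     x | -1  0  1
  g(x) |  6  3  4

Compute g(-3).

Write g(x) = ax^2 + bx + c. Substituting each data point gives a linear system:
  a - b + c = 6
  c = 3
  a + b + c = 4
Solving the system yields a = 2, b = -1, c = 3.
So g(x) = 2x² - x + 3.
Then g(-3) = 24.

24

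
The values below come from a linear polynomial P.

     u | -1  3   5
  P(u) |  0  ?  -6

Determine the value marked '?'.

The 2 known points determine the degree-1 polynomial uniquely.
Write P(u) = au + b. Substituting each data point gives a linear system:
  -a + b = 0
  5a + b = -6
Solving the system yields a = -1, b = -1.
So P(u) = -u - 1.
Then P(3) = -4.

-4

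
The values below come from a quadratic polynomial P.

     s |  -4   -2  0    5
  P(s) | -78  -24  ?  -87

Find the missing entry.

-2

The 3 known points determine the degree-2 polynomial uniquely.
Write P(s) = as^2 + bs + c. Substituting each data point gives a linear system:
  16a - 4b + c = -78
  4a - 2b + c = -24
  25a + 5b + c = -87
Solving the system yields a = -4, b = 3, c = -2.
So P(s) = -4s^2 + 3s - 2.
Then P(0) = -2.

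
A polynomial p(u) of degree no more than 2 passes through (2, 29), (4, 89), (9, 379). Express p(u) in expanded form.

Write p(u) = au^2 + bu + c. Substituting each data point gives a linear system:
  4a + 2b + c = 29
  16a + 4b + c = 89
  81a + 9b + c = 379
Solving the system yields a = 4, b = 6, c = 1.
So p(u) = 4u² + 6u + 1.
Check: p(2) = 29. ✓

p(u) = 4u^2 + 6u + 1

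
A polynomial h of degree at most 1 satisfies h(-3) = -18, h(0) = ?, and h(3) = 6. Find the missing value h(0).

-6

The 2 known points determine the degree-1 polynomial uniquely.
Write h(n) = an + b. Substituting each data point gives a linear system:
  -3a + b = -18
  3a + b = 6
Solving the system yields a = 4, b = -6.
So h(n) = 4n - 6.
Then h(0) = -6.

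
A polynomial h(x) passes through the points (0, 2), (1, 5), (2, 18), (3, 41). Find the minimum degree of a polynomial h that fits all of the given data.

2

Forward differences of the values at x = 0, 1, 2, 3:
  h  : 2  5  18  41
  Δ  : 3  13  23
  Δ^2: 10  10
  Δ^3: 0
The second differences are constant (10) and nonzero, while all higher differences vanish, so the minimal degree is 2.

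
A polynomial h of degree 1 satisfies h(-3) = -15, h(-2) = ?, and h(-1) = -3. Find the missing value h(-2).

On equispaced nodes a degree-1 polynomial has vanishing second forward difference, so
  h(-3) - 2·h(-2) + h(-1) = 0.
Substituting the known values and solving for h(-2):
  -2·h(-2) = 18
  h(-2) = -9.

-9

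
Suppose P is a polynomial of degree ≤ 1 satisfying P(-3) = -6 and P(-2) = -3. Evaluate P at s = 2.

Using the Lagrange interpolation formula with nodes -3, -2:
  L_0(s) = (s + 2) / -1
  L_1(s) = (s + 3) / 1
Then P(s) = -6·L_0(s) - 3·L_1(s).
Expanding and collecting terms gives P(s) = 3s + 3.
Evaluating at s = 2: P(2) = 9.

9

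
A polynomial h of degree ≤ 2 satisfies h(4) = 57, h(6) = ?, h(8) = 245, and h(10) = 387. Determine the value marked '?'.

On equispaced nodes a degree-2 polynomial has vanishing third forward difference, so
  - h(4) + 3·h(6) - 3·h(8) + h(10) = 0.
Substituting the known values and solving for h(6):
  3·h(6) = 405
  h(6) = 135.

135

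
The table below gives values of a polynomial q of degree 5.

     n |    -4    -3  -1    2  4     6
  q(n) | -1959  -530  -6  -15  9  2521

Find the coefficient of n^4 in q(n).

-4

Write q(n) = an^5 + bn^4 + cn^3 + dn^2 + en + k. Substituting each data point gives a linear system:
  -1024a + 256b - 64c + 16d - 4e + k = -1959
  -243a + 81b - 27c + 9d - 3e + k = -530
  -a + b - c + d - e + k = -6
  32a + 16b + 8c + 4d + 2e + k = -15
  1024a + 256b + 64c + 16d + 4e + k = 9
  7776a + 1296b + 216c + 36d + 6e + k = 2521
Solving the system yields a = 1, b = -4, c = -1, d = 3, e = 6, k = 1.
So q(n) = n^5 - 4n^4 - n^3 + 3n^2 + 6n + 1.
The coefficient of n^4 is -4.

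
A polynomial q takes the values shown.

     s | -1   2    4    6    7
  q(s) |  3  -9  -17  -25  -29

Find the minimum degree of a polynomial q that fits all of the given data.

Divided differences on the nodes -1, 2, 4, 6, 7:
  order 0: 3  -9  -17  -25  -29
  order 1: -4  -4  -4  -4
  order 2: 0  0  0
  order 3: 0  0
  order 4: 0
The order-1 divided differences are all -4 (nonzero) and every higher order vanishes, so the data lies on a polynomial of degree exactly 1.

1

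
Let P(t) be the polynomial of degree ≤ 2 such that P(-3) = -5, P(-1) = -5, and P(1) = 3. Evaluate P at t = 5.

43

Write P(t) = at^2 + bt + c. Substituting each data point gives a linear system:
  9a - 3b + c = -5
  a - b + c = -5
  a + b + c = 3
Solving the system yields a = 1, b = 4, c = -2.
So P(t) = t^2 + 4t - 2.
Then P(5) = 43.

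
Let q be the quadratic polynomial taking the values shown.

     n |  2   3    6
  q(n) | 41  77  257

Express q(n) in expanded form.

q(n) = 6n^2 + 6n + 5

Write q(n) = an^2 + bn + c. Substituting each data point gives a linear system:
  4a + 2b + c = 41
  9a + 3b + c = 77
  36a + 6b + c = 257
Solving the system yields a = 6, b = 6, c = 5.
So q(n) = 6n^2 + 6n + 5.
Check: q(2) = 41. ✓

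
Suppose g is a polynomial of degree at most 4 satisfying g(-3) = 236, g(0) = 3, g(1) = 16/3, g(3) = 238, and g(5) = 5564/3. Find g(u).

g(u) = 3u^4 - u^2 + (1/3)u + 3

Write g(u) = au^4 + bu^3 + cu^2 + du + e. Substituting each data point gives a linear system:
  81a - 27b + 9c - 3d + e = 236
  e = 3
  a + b + c + d + e = 16/3
  81a + 27b + 9c + 3d + e = 238
  625a + 125b + 25c + 5d + e = 5564/3
Solving the system yields a = 3, b = 0, c = -1, d = 1/3, e = 3.
So g(u) = 3u^4 - u^2 + (1/3)u + 3.
Check: g(5) = 5564/3. ✓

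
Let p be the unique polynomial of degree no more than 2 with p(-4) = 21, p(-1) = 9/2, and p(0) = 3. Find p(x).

p(x) = x^2 - (1/2)x + 3

Write p(x) = ax^2 + bx + c. Substituting each data point gives a linear system:
  16a - 4b + c = 21
  a - b + c = 9/2
  c = 3
Solving the system yields a = 1, b = -1/2, c = 3.
So p(x) = x² - (1/2)x + 3.
Check: p(0) = 3. ✓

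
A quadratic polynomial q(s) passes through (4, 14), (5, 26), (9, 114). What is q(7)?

Write q(s) = as^2 + bs + c. Substituting each data point gives a linear system:
  16a + 4b + c = 14
  25a + 5b + c = 26
  81a + 9b + c = 114
Solving the system yields a = 2, b = -6, c = 6.
So q(s) = 2s² - 6s + 6.
Then q(7) = 62.

62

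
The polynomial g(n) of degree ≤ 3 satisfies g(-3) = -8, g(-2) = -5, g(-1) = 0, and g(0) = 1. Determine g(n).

Using the Lagrange interpolation formula with nodes -3, -2, -1, 0:
  L_0(n) = (n + 2)(n + 1)n / -6
  L_1(n) = (n + 3)(n + 1)n / 2
  L_2(n) = (n + 3)(n + 2)n / -2
  L_3(n) = (n + 3)(n + 2)(n + 1) / 6
Then g(n) = -8·L_0(n) - 5·L_1(n) + 0·L_2(n) + 1·L_3(n).
Expanding and collecting terms gives g(n) = -n³ - 5n² - 3n + 1.
Check: g(-1) = 0. ✓

g(n) = -n^3 - 5n^2 - 3n + 1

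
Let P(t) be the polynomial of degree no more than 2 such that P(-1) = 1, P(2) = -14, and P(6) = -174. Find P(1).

Using the Lagrange interpolation formula with nodes -1, 2, 6:
  L_0(t) = (t - 2)(t - 6) / 21
  L_1(t) = (t + 1)(t - 6) / -12
  L_2(t) = (t + 1)(t - 2) / 28
Then P(t) = 1·L_0(t) - 14·L_1(t) - 174·L_2(t).
Expanding and collecting terms gives P(t) = -5t^2 + 6.
Evaluating at t = 1: P(1) = 1.

1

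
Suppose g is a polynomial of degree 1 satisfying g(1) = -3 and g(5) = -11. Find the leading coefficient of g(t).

Write g(t) = at + b. Substituting each data point gives a linear system:
  a + b = -3
  5a + b = -11
Solving the system yields a = -2, b = -1.
So g(t) = -2t - 1.
The leading coefficient is -2.

-2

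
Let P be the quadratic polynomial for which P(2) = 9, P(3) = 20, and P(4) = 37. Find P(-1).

12

Using the Lagrange interpolation formula with nodes 2, 3, 4:
  L_0(t) = (t - 3)(t - 4) / 2
  L_1(t) = (t - 2)(t - 4) / -1
  L_2(t) = (t - 2)(t - 3) / 2
Then P(t) = 9·L_0(t) + 20·L_1(t) + 37·L_2(t).
Expanding and collecting terms gives P(t) = 3t² - 4t + 5.
Evaluating at t = -1: P(-1) = 12.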